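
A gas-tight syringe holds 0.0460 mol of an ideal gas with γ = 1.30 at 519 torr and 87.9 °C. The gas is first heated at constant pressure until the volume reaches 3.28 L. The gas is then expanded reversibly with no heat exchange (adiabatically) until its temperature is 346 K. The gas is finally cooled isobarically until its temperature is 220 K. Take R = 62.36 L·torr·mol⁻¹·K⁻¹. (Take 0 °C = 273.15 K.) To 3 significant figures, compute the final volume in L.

V₄ ≈ 12.6 L

Convert: T₁ = 361.0 K.
From PV = nRT: V₁ = nRT₁/P₁ = 1.996 L.
Isobaric, so V/T is constant: P₂ = P₁; T₂ = T₁·(V₂/V₁) = 593.4 K.
Reversible adiabatic, γ = 1.30: P₃ = P₂·(T₃/T₂)^(γ/(γ−1)) = 50.10 torr; V₃ = V₂·(T₂/T₃)^(1/(γ−1)) = 19.81 L.
Isobaric, so V/T is constant: P₄ = P₃; V₄ = V₃·(T₄/T₃) = 12.60 L.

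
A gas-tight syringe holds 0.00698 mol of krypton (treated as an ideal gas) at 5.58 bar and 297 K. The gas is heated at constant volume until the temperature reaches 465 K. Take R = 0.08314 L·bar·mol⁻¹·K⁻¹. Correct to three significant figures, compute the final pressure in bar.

From PV = nRT: V₁ = nRT₁/P₁ = 0.03089 L.
Isochoric, so P/T is constant: V₂ = V₁; P₂ = P₁·(T₂/T₁) = 8.736 bar.

P₂ ≈ 8.74 bar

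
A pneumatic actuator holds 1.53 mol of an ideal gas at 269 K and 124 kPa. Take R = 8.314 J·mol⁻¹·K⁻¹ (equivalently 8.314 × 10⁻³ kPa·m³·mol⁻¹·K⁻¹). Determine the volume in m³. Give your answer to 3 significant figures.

V ≈ 0.0276 m³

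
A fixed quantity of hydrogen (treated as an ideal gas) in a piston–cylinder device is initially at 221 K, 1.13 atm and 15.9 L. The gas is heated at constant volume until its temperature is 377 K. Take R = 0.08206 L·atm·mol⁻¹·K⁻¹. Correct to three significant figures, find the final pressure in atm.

P₂ ≈ 1.93 atm

Isochoric, so P/T is constant: V₂ = V₁; P₂ = P₁·(T₂/T₁) = 1.928 atm.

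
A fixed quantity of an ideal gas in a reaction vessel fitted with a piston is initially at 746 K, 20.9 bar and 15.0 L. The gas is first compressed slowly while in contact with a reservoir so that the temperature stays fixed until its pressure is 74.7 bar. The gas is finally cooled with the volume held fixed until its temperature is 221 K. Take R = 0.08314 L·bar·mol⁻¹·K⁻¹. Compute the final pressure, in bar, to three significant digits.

P₃ ≈ 22.1 bar

Isothermal, so P V is constant: T₂ = T₁; V₂ = V₁·(P₁/P₂) = 4.197 L.
V constant ⇒ P ∝ T: V₃ = V₂; P₃ = P₂·(T₃/T₂) = 22.13 bar.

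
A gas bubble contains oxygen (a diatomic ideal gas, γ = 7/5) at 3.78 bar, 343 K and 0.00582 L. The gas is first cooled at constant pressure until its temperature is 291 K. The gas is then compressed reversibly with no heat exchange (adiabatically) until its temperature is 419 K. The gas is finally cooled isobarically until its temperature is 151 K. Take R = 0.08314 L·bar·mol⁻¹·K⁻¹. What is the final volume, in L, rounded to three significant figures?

Isobaric, so V/T is constant: P₂ = P₁; V₂ = V₁·(T₂/T₁) = 0.004938 L.
Adiabatic (γ = 7/5), T V^(γ−1) and P V^γ constant: P₃ = P₂·(T₃/T₂)^(γ/(γ−1)) = 13.54 bar; V₃ = V₂·(T₂/T₃)^(1/(γ−1)) = 0.001985 L.
Isobaric, so V/T is constant: P₄ = P₃; V₄ = V₃·(T₄/T₃) = 0.0007153 L.

V₄ ≈ 0.000715 L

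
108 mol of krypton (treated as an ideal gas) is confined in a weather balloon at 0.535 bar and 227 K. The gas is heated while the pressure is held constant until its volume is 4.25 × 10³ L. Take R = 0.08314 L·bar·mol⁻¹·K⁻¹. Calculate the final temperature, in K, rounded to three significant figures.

T₂ ≈ 253 K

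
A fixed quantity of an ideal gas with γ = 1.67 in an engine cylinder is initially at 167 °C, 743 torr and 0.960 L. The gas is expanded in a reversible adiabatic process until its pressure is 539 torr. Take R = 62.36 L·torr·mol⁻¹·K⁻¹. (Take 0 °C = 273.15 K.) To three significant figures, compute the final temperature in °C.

Convert: T₁ = 440.1 K.
Adiabatic (γ = 1.67), T V^(γ−1) and P V^γ constant: T₂ = T₁·(P₂/P₁)^((γ−1)/γ) = 387.0 K; V₂ = V₁·(P₁/P₂)^(1/γ) = 1.163 L.

T₂ ≈ 114 °C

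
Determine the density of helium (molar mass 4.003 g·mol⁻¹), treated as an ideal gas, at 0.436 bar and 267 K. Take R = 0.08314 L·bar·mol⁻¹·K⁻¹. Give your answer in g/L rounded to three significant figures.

ρ ≈ 0.0786 g/L

ρ = PM/(RT) = (0.436 × 4.003) / (0.08314 × 267.0)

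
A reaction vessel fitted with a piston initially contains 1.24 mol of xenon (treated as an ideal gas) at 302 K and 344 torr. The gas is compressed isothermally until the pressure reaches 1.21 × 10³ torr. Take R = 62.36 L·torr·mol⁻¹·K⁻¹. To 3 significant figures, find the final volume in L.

From PV = nRT: V₁ = nRT₁/P₁ = 67.89 L.
T constant ⇒ Boyle's law P V = const: T₂ = T₁; V₂ = V₁·(P₁/P₂) = 19.30 L.

V₂ ≈ 19.3 L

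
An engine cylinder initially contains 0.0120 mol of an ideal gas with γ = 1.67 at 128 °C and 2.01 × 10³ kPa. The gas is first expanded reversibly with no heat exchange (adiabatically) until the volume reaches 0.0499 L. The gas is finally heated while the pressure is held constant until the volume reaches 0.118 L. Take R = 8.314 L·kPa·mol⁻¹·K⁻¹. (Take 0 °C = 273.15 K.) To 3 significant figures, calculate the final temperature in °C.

T₃ ≈ 239 °C

Convert: T₁ = 401.1 K.
From PV = nRT: V₁ = nRT₁/P₁ = 0.01991 L.
Adiabatic (γ = 1.67), T V^(γ−1) and P V^γ constant: T₂ = T₁·(V₁/V₂)^(γ−1) = 216.8 K; P₂ = P₁·(V₁/V₂)^γ = 433.4 kPa.
Isobaric, so V/T is constant: P₃ = P₂; T₃ = T₂·(V₃/V₂) = 512.6 K.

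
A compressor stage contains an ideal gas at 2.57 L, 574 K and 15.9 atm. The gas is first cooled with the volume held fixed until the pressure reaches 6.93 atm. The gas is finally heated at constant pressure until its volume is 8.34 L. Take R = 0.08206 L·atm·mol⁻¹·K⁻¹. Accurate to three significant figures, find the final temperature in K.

V constant ⇒ P ∝ T: V₂ = V₁; T₂ = T₁·(P₂/P₁) = 250.2 K.
P constant ⇒ V ∝ T: P₃ = P₂; T₃ = T₂·(V₃/V₂) = 811.9 K.

T₃ ≈ 812 K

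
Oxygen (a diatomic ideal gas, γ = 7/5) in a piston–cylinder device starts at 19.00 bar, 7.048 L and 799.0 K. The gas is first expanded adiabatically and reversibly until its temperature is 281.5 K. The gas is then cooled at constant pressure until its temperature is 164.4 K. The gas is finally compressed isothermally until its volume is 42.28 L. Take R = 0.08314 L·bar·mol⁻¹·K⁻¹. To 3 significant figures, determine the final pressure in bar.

Reversible adiabatic, γ = 7/5: P₂ = P₁·(T₂/T₁)^(γ/(γ−1)) = 0.4932 bar; V₂ = V₁·(T₁/T₂)^(1/(γ−1)) = 95.66 L.
P constant ⇒ V ∝ T: P₃ = P₂; V₃ = V₂·(T₃/T₂) = 55.87 L.
T constant ⇒ Boyle's law P V = const: T₄ = T₃; P₄ = P₃·(V₃/V₄) = 0.6517 bar.

P₄ ≈ 0.652 bar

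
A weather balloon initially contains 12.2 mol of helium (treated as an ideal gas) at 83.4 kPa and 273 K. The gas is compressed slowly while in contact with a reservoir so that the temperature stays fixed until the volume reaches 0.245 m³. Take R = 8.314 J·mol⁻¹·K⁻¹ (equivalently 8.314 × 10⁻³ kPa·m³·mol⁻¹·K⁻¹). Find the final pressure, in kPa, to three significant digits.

From PV = nRT: V₁ = nRT₁/P₁ = 0.3320 m³.
Isothermal, so P V is constant: T₂ = T₁; P₂ = P₁·(V₁/V₂) = 113.0 kPa.

P₂ ≈ 113 kPa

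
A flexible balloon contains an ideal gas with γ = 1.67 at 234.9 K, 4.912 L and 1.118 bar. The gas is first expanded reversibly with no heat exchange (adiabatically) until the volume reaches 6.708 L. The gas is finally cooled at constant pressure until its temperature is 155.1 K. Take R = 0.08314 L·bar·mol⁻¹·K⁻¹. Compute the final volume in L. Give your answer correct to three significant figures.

V₃ ≈ 5.46 L

Reversible adiabatic, γ = 1.67: T₂ = T₁·(V₁/V₂)^(γ−1) = 190.6 K; P₂ = P₁·(V₁/V₂)^γ = 0.6644 bar.
Isobaric, so V/T is constant: P₃ = P₂; V₃ = V₂·(T₃/T₂) = 5.458 L.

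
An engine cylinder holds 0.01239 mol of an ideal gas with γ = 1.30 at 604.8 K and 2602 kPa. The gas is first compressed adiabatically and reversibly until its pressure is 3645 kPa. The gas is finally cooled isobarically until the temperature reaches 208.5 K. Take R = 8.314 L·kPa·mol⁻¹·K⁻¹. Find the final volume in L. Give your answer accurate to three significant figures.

V₃ ≈ 0.00589 L

From PV = nRT: V₁ = nRT₁/P₁ = 0.02394 L.
Adiabatic (γ = 1.30), T V^(γ−1) and P V^γ constant: T₂ = T₁·(P₂/P₁)^((γ−1)/γ) = 653.7 K; V₂ = V₁·(P₁/P₂)^(1/γ) = 0.01847 L.
P constant ⇒ V ∝ T: P₃ = P₂; V₃ = V₂·(T₃/T₂) = 0.005892 L.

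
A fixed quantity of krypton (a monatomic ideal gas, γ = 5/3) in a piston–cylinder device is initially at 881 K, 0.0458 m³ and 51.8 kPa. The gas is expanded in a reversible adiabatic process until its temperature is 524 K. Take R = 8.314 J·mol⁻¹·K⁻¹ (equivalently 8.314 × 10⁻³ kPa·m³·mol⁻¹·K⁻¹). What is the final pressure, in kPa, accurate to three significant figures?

P₂ ≈ 14.1 kPa

Adiabatic (γ = 5/3), T V^(γ−1) and P V^γ constant: P₂ = P₁·(T₂/T₁)^(γ/(γ−1)) = 14.13 kPa; V₂ = V₁·(T₁/T₂)^(1/(γ−1)) = 0.09985 m³.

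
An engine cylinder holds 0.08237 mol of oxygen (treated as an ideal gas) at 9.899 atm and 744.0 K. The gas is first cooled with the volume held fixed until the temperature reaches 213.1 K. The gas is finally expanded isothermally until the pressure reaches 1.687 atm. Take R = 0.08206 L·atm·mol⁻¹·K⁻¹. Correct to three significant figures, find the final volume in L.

V₃ ≈ 0.854 L

From PV = nRT: V₁ = nRT₁/P₁ = 0.5080 L.
Isochoric, so P/T is constant: V₂ = V₁; P₂ = P₁·(T₂/T₁) = 2.835 atm.
Isothermal, so P V is constant: T₃ = T₂; V₃ = V₂·(P₂/P₃) = 0.8538 L.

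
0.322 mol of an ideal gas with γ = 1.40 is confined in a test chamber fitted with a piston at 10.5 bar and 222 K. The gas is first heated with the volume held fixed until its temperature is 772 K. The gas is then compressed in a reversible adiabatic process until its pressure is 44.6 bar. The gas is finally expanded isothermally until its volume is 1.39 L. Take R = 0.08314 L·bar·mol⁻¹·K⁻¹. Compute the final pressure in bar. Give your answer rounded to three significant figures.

P₄ ≈ 15.7 bar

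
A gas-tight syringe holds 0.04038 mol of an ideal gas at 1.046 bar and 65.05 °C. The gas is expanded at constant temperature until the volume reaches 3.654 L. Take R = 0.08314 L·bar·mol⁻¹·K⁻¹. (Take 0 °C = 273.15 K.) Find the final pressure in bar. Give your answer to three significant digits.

Convert: T₁ = 338.2 K.
From PV = nRT: V₁ = nRT₁/P₁ = 1.085 L.
Isothermal, so P V is constant: T₂ = T₁; P₂ = P₁·(V₁/V₂) = 0.3107 bar.

P₂ ≈ 0.311 bar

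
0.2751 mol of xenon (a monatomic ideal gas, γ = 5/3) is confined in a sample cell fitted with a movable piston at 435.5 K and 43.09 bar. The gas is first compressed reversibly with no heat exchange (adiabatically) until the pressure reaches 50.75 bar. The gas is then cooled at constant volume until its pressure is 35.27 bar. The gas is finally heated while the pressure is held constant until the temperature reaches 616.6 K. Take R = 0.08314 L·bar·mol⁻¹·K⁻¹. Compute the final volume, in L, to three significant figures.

V₄ ≈ 0.400 L

From PV = nRT: V₁ = nRT₁/P₁ = 0.2312 L.
Adiabatic (γ = 5/3), T V^(γ−1) and P V^γ constant: T₂ = T₁·(P₂/P₁)^((γ−1)/γ) = 465.0 K; V₂ = V₁·(P₁/P₂)^(1/γ) = 0.2095 L.
Isochoric, so P/T is constant: V₃ = V₂; T₃ = T₂·(P₃/P₂) = 323.1 K.
P constant ⇒ V ∝ T: P₄ = P₃; V₄ = V₃·(T₄/T₃) = 0.3999 L.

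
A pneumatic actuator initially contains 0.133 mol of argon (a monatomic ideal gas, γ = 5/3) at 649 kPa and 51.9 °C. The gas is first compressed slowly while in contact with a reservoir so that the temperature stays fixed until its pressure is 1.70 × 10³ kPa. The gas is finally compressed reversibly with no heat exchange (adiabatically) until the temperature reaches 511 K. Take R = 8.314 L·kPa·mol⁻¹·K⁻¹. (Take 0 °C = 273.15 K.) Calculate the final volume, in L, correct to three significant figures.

Convert: T₁ = 325.0 K.
From PV = nRT: V₁ = nRT₁/P₁ = 0.5538 L.
Isothermal, so P V is constant: T₂ = T₁; V₂ = V₁·(P₁/P₂) = 0.2114 L.
Reversible adiabatic, γ = 5/3: P₃ = P₂·(T₃/T₂)^(γ/(γ−1)) = 5268 kPa; V₃ = V₂·(T₂/T₃)^(1/(γ−1)) = 0.1073 L.

V₃ ≈ 0.107 L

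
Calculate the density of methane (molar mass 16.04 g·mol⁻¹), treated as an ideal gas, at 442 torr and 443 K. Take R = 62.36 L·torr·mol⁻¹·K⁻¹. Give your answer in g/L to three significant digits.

ρ ≈ 0.257 g/L

ρ = PM/(RT) = (442 × 16.04) / (62.36 × 443.0)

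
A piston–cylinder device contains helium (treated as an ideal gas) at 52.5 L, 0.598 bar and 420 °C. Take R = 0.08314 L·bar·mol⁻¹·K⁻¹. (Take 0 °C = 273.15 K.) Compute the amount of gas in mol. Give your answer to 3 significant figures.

Convert: T = 693.15 K.
PV = nRT ⇒ n = PV/(RT) = (0.598 × 52.5) / (0.08314 × 693.15)

n ≈ 0.545 mol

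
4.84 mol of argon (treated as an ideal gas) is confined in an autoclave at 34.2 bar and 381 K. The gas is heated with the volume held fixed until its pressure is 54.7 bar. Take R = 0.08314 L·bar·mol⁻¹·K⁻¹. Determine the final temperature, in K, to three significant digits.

T₂ ≈ 609 K

From PV = nRT: V₁ = nRT₁/P₁ = 4.483 L.
V constant ⇒ P ∝ T: V₂ = V₁; T₂ = T₁·(P₂/P₁) = 609.4 K.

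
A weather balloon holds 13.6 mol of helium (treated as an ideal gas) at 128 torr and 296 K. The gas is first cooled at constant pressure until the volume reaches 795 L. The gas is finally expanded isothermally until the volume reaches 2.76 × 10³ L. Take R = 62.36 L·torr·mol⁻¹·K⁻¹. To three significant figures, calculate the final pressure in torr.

P₃ ≈ 36.9 torr

From PV = nRT: V₁ = nRT₁/P₁ = 1961 L.
P constant ⇒ V ∝ T: P₂ = P₁; T₂ = T₁·(V₂/V₁) = 120.0 K.
T constant ⇒ Boyle's law P V = const: T₃ = T₂; P₃ = P₂·(V₂/V₃) = 36.87 torr.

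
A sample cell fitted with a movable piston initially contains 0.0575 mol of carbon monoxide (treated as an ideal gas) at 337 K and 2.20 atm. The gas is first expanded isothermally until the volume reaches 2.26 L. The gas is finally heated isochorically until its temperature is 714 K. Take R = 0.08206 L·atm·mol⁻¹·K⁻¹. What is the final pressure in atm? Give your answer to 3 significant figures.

From PV = nRT: V₁ = nRT₁/P₁ = 0.7228 L.
Isothermal, so P V is constant: T₂ = T₁; P₂ = P₁·(V₁/V₂) = 0.7036 atm.
V constant ⇒ P ∝ T: V₃ = V₂; P₃ = P₂·(T₃/T₂) = 1.491 atm.

P₃ ≈ 1.49 atm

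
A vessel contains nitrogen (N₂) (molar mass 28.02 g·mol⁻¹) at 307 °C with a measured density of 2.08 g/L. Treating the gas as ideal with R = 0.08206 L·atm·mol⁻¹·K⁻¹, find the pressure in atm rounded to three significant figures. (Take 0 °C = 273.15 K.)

ρ = PM/(RT) ⇒ P = ρRT/M = (2.08 × 0.08206 × 580.1) / 28.02

P ≈ 3.53 atm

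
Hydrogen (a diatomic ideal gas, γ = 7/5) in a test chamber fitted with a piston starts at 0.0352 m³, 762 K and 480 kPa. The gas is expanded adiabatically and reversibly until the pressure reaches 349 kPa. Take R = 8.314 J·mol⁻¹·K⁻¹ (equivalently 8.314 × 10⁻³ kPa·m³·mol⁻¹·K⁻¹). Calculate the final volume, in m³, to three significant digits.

Reversible adiabatic, γ = 7/5: T₂ = T₁·(P₂/P₁)^((γ−1)/γ) = 695.7 K; V₂ = V₁·(P₁/P₂)^(1/γ) = 0.04420 m³.

V₂ ≈ 0.0442 m³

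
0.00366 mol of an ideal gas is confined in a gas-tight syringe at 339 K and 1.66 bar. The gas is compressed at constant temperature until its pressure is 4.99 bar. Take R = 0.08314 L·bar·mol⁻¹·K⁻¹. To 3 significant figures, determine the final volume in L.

V₂ ≈ 0.0207 L

From PV = nRT: V₁ = nRT₁/P₁ = 0.06214 L.
Isothermal, so P V is constant: T₂ = T₁; V₂ = V₁·(P₁/P₂) = 0.02067 L.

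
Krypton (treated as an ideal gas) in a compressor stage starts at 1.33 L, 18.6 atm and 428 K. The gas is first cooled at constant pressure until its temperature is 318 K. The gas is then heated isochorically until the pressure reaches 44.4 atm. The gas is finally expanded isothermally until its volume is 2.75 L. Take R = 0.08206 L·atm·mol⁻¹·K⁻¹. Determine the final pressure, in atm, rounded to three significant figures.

P constant ⇒ V ∝ T: P₂ = P₁; V₂ = V₁·(T₂/T₁) = 0.9882 L.
V constant ⇒ P ∝ T: V₃ = V₂; T₃ = T₂·(P₃/P₂) = 759.1 K.
Isothermal, so P V is constant: T₄ = T₃; P₄ = P₃·(V₃/V₄) = 15.95 atm.

P₄ ≈ 16.0 atm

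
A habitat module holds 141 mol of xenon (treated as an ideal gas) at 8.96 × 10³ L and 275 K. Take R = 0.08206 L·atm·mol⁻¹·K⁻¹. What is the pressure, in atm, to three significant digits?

PV = nRT ⇒ P = nRT/V = (141 × 0.08206 × 275) / 8.96e+03

P ≈ 0.355 atm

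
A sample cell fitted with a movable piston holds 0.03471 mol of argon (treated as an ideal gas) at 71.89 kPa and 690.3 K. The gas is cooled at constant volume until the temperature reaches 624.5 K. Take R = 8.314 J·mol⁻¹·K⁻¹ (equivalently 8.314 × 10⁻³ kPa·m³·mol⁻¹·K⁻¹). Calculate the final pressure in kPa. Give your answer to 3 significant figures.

P₂ ≈ 65.0 kPa

From PV = nRT: V₁ = nRT₁/P₁ = 0.002771 m³.
V constant ⇒ P ∝ T: V₂ = V₁; P₂ = P₁·(T₂/T₁) = 65.04 kPa.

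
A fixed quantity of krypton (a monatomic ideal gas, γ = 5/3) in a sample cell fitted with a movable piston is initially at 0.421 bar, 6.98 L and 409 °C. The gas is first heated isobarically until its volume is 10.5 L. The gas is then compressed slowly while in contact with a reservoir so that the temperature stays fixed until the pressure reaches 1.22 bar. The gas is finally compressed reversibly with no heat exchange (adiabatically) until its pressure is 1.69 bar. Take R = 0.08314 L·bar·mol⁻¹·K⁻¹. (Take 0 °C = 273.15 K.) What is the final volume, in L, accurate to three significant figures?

V₄ ≈ 2.98 L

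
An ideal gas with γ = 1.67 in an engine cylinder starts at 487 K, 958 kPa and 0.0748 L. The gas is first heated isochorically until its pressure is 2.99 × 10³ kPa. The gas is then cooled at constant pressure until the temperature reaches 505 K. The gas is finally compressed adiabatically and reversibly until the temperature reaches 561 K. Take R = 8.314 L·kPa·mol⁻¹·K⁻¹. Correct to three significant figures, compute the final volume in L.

V₄ ≈ 0.0212 L

V constant ⇒ P ∝ T: V₂ = V₁; T₂ = T₁·(P₂/P₁) = 1520 K.
P constant ⇒ V ∝ T: P₃ = P₂; V₃ = V₂·(T₃/T₂) = 0.02485 L.
Adiabatic (γ = 1.67), T V^(γ−1) and P V^γ constant: P₄ = P₃·(T₄/T₃)^(γ/(γ−1)) = 3886 kPa; V₄ = V₃·(T₃/T₄)^(1/(γ−1)) = 0.02124 L.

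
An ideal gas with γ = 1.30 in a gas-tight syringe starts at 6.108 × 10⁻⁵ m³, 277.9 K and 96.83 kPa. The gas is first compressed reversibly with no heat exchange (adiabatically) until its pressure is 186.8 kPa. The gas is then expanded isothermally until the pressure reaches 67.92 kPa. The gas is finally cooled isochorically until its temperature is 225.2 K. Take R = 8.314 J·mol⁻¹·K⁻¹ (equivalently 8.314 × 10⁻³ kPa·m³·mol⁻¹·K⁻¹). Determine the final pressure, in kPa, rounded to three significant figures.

P₄ ≈ 47.3 kPa

Adiabatic (γ = 1.30), T V^(γ−1) and P V^γ constant: T₂ = T₁·(P₂/P₁)^((γ−1)/γ) = 323.4 K; V₂ = V₁·(P₁/P₂)^(1/γ) = 3.685e-05 m³.
Isothermal, so P V is constant: T₃ = T₂; V₃ = V₂·(P₂/P₃) = 0.0001013 m³.
Isochoric, so P/T is constant: V₄ = V₃; P₄ = P₃·(T₄/T₃) = 47.30 kPa.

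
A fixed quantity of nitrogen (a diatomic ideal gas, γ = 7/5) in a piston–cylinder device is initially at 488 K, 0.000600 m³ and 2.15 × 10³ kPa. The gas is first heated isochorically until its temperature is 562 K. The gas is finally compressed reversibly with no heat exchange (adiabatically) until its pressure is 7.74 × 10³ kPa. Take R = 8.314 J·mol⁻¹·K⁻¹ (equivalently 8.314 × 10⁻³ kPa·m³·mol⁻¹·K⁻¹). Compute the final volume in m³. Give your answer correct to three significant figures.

V₃ ≈ 0.000266 m³

Isochoric, so P/T is constant: V₂ = V₁; P₂ = P₁·(T₂/T₁) = 2476 kPa.
Reversible adiabatic, γ = 7/5: T₃ = T₂·(P₃/P₂)^((γ−1)/γ) = 778.3 K; V₃ = V₂·(P₂/P₃)^(1/γ) = 0.0002658 m³.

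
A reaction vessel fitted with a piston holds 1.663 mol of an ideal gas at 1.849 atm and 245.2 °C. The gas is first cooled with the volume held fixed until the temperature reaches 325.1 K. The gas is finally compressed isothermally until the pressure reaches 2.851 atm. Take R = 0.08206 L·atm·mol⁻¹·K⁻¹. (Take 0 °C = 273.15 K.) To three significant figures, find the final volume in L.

Convert: T₁ = 518.3 K.
From PV = nRT: V₁ = nRT₁/P₁ = 38.26 L.
Isochoric, so P/T is constant: V₂ = V₁; P₂ = P₁·(T₂/T₁) = 1.160 atm.
T constant ⇒ Boyle's law P V = const: T₃ = T₂; V₃ = V₂·(P₂/P₃) = 15.56 L.

V₃ ≈ 15.6 L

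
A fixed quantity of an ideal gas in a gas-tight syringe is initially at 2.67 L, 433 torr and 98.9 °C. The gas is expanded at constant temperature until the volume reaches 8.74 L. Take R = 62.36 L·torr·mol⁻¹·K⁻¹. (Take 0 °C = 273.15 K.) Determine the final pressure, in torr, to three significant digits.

Convert: T₁ = 372.0 K.
T constant ⇒ Boyle's law P V = const: T₂ = T₁; P₂ = P₁·(V₁/V₂) = 132.3 torr.

P₂ ≈ 132 torr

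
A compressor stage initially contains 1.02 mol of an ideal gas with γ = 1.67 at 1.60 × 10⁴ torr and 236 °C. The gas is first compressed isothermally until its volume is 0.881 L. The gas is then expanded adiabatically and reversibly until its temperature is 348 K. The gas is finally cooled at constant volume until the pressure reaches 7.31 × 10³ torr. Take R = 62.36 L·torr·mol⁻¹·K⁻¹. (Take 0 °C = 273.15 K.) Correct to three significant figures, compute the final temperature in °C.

T₄ ≈ -94.5 °C

Convert: T₁ = 509.1 K.
From PV = nRT: V₁ = nRT₁/P₁ = 2.024 L.
T constant ⇒ Boyle's law P V = const: T₂ = T₁; P₂ = P₁·(V₁/V₂) = 3.676e+04 torr.
Reversible adiabatic, γ = 1.67: P₃ = P₂·(T₃/T₂)^(γ/(γ−1)) = 1.424e+04 torr; V₃ = V₂·(T₂/T₃)^(1/(γ−1)) = 1.555 L.
V constant ⇒ P ∝ T: V₄ = V₃; T₄ = T₃·(P₄/P₃) = 178.7 K.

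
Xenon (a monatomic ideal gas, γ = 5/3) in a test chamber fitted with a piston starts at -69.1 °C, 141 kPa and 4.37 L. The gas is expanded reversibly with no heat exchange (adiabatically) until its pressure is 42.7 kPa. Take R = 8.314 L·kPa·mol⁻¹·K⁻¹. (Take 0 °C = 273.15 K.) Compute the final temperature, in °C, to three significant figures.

T₂ ≈ -147 °C

Convert: T₁ = 204.0 K.
Adiabatic (γ = 5/3), T V^(γ−1) and P V^γ constant: T₂ = T₁·(P₂/P₁)^((γ−1)/γ) = 126.5 K; V₂ = V₁·(P₁/P₂)^(1/γ) = 8.949 L.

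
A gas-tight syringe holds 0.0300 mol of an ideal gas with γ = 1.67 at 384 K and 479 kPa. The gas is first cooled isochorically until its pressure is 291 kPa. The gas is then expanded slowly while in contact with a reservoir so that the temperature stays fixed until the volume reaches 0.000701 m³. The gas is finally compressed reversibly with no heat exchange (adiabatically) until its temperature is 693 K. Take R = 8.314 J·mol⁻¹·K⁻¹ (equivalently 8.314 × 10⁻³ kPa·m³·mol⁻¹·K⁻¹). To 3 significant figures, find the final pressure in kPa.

P₄ ≈ 1.25e+03 kPa

From PV = nRT: V₁ = nRT₁/P₁ = 0.0002000 m³.
Isochoric, so P/T is constant: V₂ = V₁; T₂ = T₁·(P₂/P₁) = 233.3 K.
Isothermal, so P V is constant: T₃ = T₂; P₃ = P₂·(V₂/V₃) = 83.00 kPa.
Reversible adiabatic, γ = 1.67: P₄ = P₃·(T₄/T₃)^(γ/(γ−1)) = 1252 kPa; V₄ = V₃·(T₃/T₄)^(1/(γ−1)) = 0.0001380 m³.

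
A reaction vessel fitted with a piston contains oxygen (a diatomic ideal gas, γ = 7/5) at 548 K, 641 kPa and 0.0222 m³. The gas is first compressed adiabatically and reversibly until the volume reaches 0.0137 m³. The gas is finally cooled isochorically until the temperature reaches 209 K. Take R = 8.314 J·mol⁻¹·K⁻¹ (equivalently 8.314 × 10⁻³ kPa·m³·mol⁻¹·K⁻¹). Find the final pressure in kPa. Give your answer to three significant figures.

P₃ ≈ 396 kPa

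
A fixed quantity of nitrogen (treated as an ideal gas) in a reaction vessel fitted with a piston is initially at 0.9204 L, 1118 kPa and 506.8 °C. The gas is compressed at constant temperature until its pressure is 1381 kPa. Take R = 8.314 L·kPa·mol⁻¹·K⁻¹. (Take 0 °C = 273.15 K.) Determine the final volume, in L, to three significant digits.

V₂ ≈ 0.745 L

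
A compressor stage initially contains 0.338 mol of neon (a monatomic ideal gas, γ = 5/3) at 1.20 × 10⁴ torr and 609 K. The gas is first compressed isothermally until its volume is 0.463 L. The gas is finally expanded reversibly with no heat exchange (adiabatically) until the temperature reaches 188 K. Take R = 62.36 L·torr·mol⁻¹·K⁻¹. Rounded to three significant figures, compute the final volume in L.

V₃ ≈ 2.70 L

From PV = nRT: V₁ = nRT₁/P₁ = 1.070 L.
T constant ⇒ Boyle's law P V = const: T₂ = T₁; P₂ = P₁·(V₁/V₂) = 2.772e+04 torr.
Adiabatic (γ = 5/3), T V^(γ−1) and P V^γ constant: P₃ = P₂·(T₃/T₂)^(γ/(γ−1)) = 1468 torr; V₃ = V₂·(T₂/T₃)^(1/(γ−1)) = 2.699 L.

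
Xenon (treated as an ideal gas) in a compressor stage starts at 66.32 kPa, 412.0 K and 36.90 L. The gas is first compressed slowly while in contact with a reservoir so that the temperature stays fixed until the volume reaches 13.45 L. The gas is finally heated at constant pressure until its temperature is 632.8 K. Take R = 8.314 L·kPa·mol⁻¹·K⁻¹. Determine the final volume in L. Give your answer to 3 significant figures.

V₃ ≈ 20.7 L

Isothermal, so P V is constant: T₂ = T₁; P₂ = P₁·(V₁/V₂) = 181.9 kPa.
Isobaric, so V/T is constant: P₃ = P₂; V₃ = V₂·(T₃/T₂) = 20.66 L.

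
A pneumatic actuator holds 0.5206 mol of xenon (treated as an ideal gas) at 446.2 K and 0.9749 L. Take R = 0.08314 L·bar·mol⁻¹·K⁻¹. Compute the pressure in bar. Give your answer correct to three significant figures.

P ≈ 19.8 bar

PV = nRT ⇒ P = nRT/V = (0.5206 × 0.08314 × 446.2) / 0.9749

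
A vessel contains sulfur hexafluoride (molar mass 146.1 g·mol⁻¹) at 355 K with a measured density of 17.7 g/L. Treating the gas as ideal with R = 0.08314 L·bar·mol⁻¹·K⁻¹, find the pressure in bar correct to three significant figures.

P ≈ 3.58 bar

ρ = PM/(RT) ⇒ P = ρRT/M = (17.7 × 0.08314 × 355.0) / 146.1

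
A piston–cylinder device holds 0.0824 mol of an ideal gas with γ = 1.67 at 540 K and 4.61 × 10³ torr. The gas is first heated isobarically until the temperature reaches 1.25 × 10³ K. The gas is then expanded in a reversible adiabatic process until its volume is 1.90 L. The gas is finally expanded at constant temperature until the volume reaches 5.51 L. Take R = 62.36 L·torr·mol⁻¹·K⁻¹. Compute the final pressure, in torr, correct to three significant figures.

From PV = nRT: V₁ = nRT₁/P₁ = 0.6019 L.
Isobaric, so V/T is constant: P₂ = P₁; V₂ = V₁·(T₂/T₁) = 1.393 L.
Adiabatic (γ = 1.67), T V^(γ−1) and P V^γ constant: T₃ = T₂·(V₂/V₃)^(γ−1) = 1015 K; P₃ = P₂·(V₂/V₃)^γ = 2746 torr.
Isothermal, so P V is constant: T₄ = T₃; P₄ = P₃·(V₃/V₄) = 947.0 torr.

P₄ ≈ 947 torr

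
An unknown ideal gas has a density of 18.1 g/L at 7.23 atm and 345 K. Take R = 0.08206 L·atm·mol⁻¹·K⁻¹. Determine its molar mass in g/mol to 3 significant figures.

M ≈ 70.9 g/mol

ρ = PM/(RT) ⇒ M = ρRT/P = (18.1 × 0.08206 × 345.0) / 7.23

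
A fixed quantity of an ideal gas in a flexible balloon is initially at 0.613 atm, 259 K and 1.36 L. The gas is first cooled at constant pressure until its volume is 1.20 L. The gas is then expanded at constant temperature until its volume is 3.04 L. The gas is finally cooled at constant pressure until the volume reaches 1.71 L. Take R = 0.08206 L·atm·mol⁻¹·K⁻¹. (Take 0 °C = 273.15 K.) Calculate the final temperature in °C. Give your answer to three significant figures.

Isobaric, so V/T is constant: P₂ = P₁; T₂ = T₁·(V₂/V₁) = 228.5 K.
Isothermal, so P V is constant: T₃ = T₂; P₃ = P₂·(V₂/V₃) = 0.2420 atm.
Isobaric, so V/T is constant: P₄ = P₃; T₄ = T₃·(V₄/V₃) = 128.5 K.

T₄ ≈ -145 °C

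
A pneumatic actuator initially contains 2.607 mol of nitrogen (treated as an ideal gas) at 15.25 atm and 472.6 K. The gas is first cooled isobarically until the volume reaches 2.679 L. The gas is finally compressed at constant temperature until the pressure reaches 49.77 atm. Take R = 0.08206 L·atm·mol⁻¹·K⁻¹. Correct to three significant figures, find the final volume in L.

V₃ ≈ 0.821 L

From PV = nRT: V₁ = nRT₁/P₁ = 6.630 L.
Isobaric, so V/T is constant: P₂ = P₁; T₂ = T₁·(V₂/V₁) = 191.0 K.
Isothermal, so P V is constant: T₃ = T₂; V₃ = V₂·(P₂/P₃) = 0.8209 L.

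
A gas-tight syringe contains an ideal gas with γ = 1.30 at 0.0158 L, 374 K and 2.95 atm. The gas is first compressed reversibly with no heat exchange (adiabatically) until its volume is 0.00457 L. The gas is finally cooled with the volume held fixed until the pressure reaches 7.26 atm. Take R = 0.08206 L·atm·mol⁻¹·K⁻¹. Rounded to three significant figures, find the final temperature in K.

Adiabatic (γ = 1.30), T V^(γ−1) and P V^γ constant: T₂ = T₁·(V₁/V₂)^(γ−1) = 542.6 K; P₂ = P₁·(V₁/V₂)^γ = 14.80 atm.
V constant ⇒ P ∝ T: V₃ = V₂; T₃ = T₂·(P₃/P₂) = 266.2 K.

T₃ ≈ 266 K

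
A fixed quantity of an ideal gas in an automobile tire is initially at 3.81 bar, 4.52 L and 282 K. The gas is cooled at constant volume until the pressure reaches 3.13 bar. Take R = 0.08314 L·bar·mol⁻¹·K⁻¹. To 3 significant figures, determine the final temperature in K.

T₂ ≈ 232 K

V constant ⇒ P ∝ T: V₂ = V₁; T₂ = T₁·(P₂/P₁) = 231.7 K.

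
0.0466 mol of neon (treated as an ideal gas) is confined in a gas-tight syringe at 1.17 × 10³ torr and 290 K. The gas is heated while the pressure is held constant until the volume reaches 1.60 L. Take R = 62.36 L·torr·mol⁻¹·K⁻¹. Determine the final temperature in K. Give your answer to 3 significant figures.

From PV = nRT: V₁ = nRT₁/P₁ = 0.7203 L.
P constant ⇒ V ∝ T: P₂ = P₁; T₂ = T₁·(V₂/V₁) = 644.2 K.

T₂ ≈ 644 K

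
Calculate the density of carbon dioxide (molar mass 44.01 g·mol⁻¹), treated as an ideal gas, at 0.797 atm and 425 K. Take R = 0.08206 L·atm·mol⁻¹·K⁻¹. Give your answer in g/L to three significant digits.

ρ ≈ 1.01 g/L

ρ = PM/(RT) = (0.797 × 44.01) / (0.08206 × 425.0)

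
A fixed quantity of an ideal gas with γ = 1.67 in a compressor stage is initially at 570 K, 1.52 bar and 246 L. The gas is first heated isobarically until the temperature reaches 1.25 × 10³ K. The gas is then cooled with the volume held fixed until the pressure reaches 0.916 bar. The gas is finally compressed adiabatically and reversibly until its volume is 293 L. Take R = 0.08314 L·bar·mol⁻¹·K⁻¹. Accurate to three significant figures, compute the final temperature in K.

P constant ⇒ V ∝ T: P₂ = P₁; V₂ = V₁·(T₂/T₁) = 539.5 L.
Isochoric, so P/T is constant: V₃ = V₂; T₃ = T₂·(P₃/P₂) = 753.3 K.
Reversible adiabatic, γ = 1.67: T₄ = T₃·(V₃/V₄)^(γ−1) = 1134 K; P₄ = P₃·(V₃/V₄)^γ = 2.539 bar.

T₄ ≈ 1.13e+03 K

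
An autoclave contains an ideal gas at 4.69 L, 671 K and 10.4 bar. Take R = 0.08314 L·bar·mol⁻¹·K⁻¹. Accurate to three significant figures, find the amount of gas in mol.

n ≈ 0.874 mol

PV = nRT ⇒ n = PV/(RT) = (10.4 × 4.69) / (0.08314 × 671)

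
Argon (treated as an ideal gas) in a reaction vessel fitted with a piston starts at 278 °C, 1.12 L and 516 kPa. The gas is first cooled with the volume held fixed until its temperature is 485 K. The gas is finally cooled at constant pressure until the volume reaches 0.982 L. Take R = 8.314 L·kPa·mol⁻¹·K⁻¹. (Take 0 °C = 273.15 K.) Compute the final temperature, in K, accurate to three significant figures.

T₃ ≈ 425 K

Convert: T₁ = 551.1 K.
V constant ⇒ P ∝ T: V₂ = V₁; P₂ = P₁·(T₂/T₁) = 454.1 kPa.
P constant ⇒ V ∝ T: P₃ = P₂; T₃ = T₂·(V₃/V₂) = 425.2 K.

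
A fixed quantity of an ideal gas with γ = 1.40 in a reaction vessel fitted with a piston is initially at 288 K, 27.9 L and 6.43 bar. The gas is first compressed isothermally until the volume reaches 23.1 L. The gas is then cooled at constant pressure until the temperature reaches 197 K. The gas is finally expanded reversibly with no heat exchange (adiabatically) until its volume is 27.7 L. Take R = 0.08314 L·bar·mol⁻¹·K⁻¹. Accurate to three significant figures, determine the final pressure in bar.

P₄ ≈ 3.54 bar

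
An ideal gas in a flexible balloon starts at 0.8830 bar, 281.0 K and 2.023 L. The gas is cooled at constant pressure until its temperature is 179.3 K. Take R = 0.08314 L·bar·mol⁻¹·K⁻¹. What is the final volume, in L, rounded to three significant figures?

V₂ ≈ 1.29 L

Isobaric, so V/T is constant: P₂ = P₁; V₂ = V₁·(T₂/T₁) = 1.291 L.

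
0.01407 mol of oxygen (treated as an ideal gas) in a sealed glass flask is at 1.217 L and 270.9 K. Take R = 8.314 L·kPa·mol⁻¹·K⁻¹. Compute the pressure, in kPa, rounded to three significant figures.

PV = nRT ⇒ P = nRT/V = (0.01407 × 8.314 × 270.9) / 1.217

P ≈ 26.0 kPa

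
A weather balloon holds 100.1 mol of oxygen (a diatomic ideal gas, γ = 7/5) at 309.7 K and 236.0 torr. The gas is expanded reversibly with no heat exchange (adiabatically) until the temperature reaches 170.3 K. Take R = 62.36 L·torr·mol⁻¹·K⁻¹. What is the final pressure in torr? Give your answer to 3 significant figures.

From PV = nRT: V₁ = nRT₁/P₁ = 8192 L.
Adiabatic (γ = 7/5), T V^(γ−1) and P V^γ constant: P₂ = P₁·(T₂/T₁)^(γ/(γ−1)) = 29.10 torr; V₂ = V₁·(T₁/T₂)^(1/(γ−1)) = 3.653e+04 L.

P₂ ≈ 29.1 torr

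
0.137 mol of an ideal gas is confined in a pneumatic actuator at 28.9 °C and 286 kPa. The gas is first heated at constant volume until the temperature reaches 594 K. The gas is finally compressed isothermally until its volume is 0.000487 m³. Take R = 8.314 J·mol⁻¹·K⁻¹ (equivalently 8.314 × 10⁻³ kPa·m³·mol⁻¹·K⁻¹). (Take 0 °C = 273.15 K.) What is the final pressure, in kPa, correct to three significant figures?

Convert: T₁ = 302.0 K.
From PV = nRT: V₁ = nRT₁/P₁ = 0.001203 m³.
Isochoric, so P/T is constant: V₂ = V₁; P₂ = P₁·(T₂/T₁) = 562.4 kPa.
T constant ⇒ Boyle's law P V = const: T₃ = T₂; P₃ = P₂·(V₂/V₃) = 1389 kPa.

P₃ ≈ 1.39e+03 kPa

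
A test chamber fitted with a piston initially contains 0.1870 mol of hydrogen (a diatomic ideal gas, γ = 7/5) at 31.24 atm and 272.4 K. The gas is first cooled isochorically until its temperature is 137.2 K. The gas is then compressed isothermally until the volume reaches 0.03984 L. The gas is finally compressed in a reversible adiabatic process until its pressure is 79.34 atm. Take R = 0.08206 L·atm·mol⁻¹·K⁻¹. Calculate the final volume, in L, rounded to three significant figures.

V₄ ≈ 0.0298 L

From PV = nRT: V₁ = nRT₁/P₁ = 0.1338 L.
V constant ⇒ P ∝ T: V₂ = V₁; P₂ = P₁·(T₂/T₁) = 15.73 atm.
T constant ⇒ Boyle's law P V = const: T₃ = T₂; P₃ = P₂·(V₂/V₃) = 52.85 atm.
Reversible adiabatic, γ = 7/5: T₄ = T₃·(P₄/P₃)^((γ−1)/γ) = 154.1 K; V₄ = V₃·(P₃/P₄)^(1/γ) = 0.02980 L.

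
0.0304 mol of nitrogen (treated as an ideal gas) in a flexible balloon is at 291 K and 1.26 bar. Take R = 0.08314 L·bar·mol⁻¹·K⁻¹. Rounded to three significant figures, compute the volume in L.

V ≈ 0.584 L

PV = nRT ⇒ V = nRT/P = (0.0304 × 0.08314 × 291) / 1.26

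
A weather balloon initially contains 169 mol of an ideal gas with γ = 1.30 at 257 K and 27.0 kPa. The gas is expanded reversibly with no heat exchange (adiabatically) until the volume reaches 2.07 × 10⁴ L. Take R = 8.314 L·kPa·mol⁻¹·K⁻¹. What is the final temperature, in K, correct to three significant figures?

T₂ ≈ 225 K

From PV = nRT: V₁ = nRT₁/P₁ = 1.337e+04 L.
Reversible adiabatic, γ = 1.30: T₂ = T₁·(V₁/V₂)^(γ−1) = 225.4 K; P₂ = P₁·(V₁/V₂)^γ = 15.30 kPa.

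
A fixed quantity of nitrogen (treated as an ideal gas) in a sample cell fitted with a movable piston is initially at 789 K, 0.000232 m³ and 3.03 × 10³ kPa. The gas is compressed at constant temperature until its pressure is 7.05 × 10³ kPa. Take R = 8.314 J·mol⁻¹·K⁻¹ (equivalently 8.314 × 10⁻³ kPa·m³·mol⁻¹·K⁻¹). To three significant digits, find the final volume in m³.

V₂ ≈ 9.97e-05 m³

T constant ⇒ Boyle's law P V = const: T₂ = T₁; V₂ = V₁·(P₁/P₂) = 9.971e-05 m³.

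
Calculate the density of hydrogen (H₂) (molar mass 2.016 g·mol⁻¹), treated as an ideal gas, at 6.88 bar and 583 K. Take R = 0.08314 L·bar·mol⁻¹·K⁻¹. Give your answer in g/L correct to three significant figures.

ρ ≈ 0.286 g/L

ρ = PM/(RT) = (6.88 × 2.016) / (0.08314 × 583.0)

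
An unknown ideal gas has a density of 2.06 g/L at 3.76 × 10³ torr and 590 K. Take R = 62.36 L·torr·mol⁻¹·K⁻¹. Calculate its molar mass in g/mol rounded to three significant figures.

M ≈ 20.2 g/mol

ρ = PM/(RT) ⇒ M = ρRT/P = (2.06 × 62.36 × 590.0) / 3.76e+03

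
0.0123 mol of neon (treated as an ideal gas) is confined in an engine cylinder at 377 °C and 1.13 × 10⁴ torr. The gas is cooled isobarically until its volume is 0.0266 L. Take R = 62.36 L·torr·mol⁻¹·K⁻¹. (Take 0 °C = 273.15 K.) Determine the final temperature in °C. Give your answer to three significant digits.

T₂ ≈ 119 °C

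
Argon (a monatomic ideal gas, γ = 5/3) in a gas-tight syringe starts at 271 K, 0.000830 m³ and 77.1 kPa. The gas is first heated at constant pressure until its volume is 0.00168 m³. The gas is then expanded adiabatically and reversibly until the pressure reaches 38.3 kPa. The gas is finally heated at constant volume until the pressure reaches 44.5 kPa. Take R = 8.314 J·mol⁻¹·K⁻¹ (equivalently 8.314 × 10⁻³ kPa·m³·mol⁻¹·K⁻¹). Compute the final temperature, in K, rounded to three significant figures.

P constant ⇒ V ∝ T: P₂ = P₁; T₂ = T₁·(V₂/V₁) = 548.5 K.
Reversible adiabatic, γ = 5/3: T₃ = T₂·(P₃/P₂)^((γ−1)/γ) = 414.6 K; V₃ = V₂·(P₂/P₃)^(1/γ) = 0.002556 m³.
V constant ⇒ P ∝ T: V₄ = V₃; T₄ = T₃·(P₄/P₃) = 481.7 K.

T₄ ≈ 482 K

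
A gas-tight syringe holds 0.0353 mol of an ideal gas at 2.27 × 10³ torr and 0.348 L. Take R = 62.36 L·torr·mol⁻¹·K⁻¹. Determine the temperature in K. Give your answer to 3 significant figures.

PV = nRT ⇒ T = PV/(nR) = (2.27e+03 × 0.348) / (0.0353 × 62.36)

T ≈ 359 K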